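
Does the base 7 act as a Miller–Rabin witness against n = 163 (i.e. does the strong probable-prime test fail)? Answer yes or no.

no

n − 1 = 162 = 2^1 · 81, so s = 1 and d = 81.
x_0 = 7^81 mod 163 = 162.
x_0 = 162 ≡ −1, so 7 is not a witness.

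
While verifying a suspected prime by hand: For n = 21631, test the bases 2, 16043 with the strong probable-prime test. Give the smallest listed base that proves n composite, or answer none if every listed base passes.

n − 1 = 21630 = 2^1 · 10815, so s = 1 and d = 10815.
Base 2: x_0 = 2^10815 mod 21631 = 1825. x_0 ∉ {1, 21630} and s = 1, so 2 is a Miller–Rabin witness and 21631 is composite.
Base 16043: x_0 = 16043^10815 mod 21631 = 21579. x_0 ∉ {1, 21630} and s = 1, so 16043 is a Miller–Rabin witness and 21631 is composite.
The smallest witness among the given bases is 2.

2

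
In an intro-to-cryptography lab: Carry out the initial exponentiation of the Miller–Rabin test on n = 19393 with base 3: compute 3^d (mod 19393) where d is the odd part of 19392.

n − 1 = 19392 = 2^6 · 303, so s = 6 and d = 303.
By repeated squaring, 3^303 ≡ 17275 (mod 19393).

17275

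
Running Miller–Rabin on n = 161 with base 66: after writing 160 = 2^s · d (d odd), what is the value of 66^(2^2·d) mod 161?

n − 1 = 160 = 2^5 · 5, so s = 5 and d = 5.
x_0 = 66^5 mod 161 = 33.
x_1 = 33^2 mod 161 = 123.
x_2 = 123^2 mod 161 = 156.

156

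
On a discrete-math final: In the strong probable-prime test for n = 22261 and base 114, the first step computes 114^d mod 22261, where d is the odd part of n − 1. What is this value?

n − 1 = 22260 = 2^2 · 5565, so s = 2 and d = 5565.
By repeated squaring, 114^5565 ≡ 1 (mod 22261).

1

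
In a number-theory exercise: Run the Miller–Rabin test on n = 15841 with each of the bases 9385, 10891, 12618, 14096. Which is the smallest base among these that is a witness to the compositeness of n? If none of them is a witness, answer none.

10891

n − 1 = 15840 = 2^5 · 495, so s = 5 and d = 495.
Base 9385: x_0 = 9385^495 mod 15841 = 15840. x_0 = 15840 ≡ −1, so 9385 is not a witness.
Base 10891: x_0 = 10891^495 mod 15841 = 3380. x_0 is neither 1 nor 15840, so continue squaring. x_1 = 3380^2 mod 15841 = 3039. x_2 = 3039^2 mod 15841 = 218. x_3 = 218^2 mod 15841 = 1. x_3 = 1 but x_2 ≠ ±1, a nontrivial square root of 1 — 10891 is a witness and 15841 is composite.
Base 12618: x_0 = 12618^495 mod 15841 = 9115. x_0 is neither 1 nor 15840, so continue squaring. x_1 = 9115^2 mod 15841 = 13021. x_2 = 13021^2 mod 15841 = 218. x_3 = 218^2 mod 15841 = 1. x_3 = 1 but x_2 ≠ ±1, a nontrivial square root of 1 — 12618 is a witness and 15841 is composite.
Base 14096: x_0 = 14096^495 mod 15841 = 5424. x_0 is neither 1 nor 15840, so continue squaring. x_1 = 5424^2 mod 15841 = 3039. x_2 = 3039^2 mod 15841 = 218. x_3 = 218^2 mod 15841 = 1. x_3 = 1 but x_2 ≠ ±1, a nontrivial square root of 1 — 14096 is a witness and 15841 is composite.
The smallest witness among the given bases is 10891.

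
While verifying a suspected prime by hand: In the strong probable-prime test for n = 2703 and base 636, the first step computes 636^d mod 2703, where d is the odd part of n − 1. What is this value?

n − 1 = 2702 = 2^1 · 1351, so s = 1 and d = 1351.
Repeated squaring mod 2703: 636^1 ≡ 636, 636^2 ≡ 1749, 636^4 ≡ 1908, 636^8 ≡ 2226, 636^16 ≡ 477, 636^32 ≡ 477, 636^64 ≡ 477, 636^128 ≡ 477, 636^256 ≡ 477, 636^512 ≡ 477, 636^1024 ≡ 477.
1351 = 1024 + 256 + 64 + 4 + 2 + 1, so 636^1351 ≡ 477·477·477·1908·1749·636 ≡ 318 (mod 2703).

318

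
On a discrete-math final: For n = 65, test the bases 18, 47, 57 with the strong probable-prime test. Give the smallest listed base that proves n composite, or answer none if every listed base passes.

none

n − 1 = 64 = 2^6 · 1, so s = 6 and d = 1.
Base 18: x_0 = 18^1 mod 65 = 18. x_0 is neither 1 nor 64, so continue squaring. x_1 = 18^2 mod 65 = 64. x_1 ≡ −1, so 18 is not a witness.
Base 47: x_0 = 47^1 mod 65 = 47. x_0 is neither 1 nor 64, so continue squaring. x_1 = 47^2 mod 65 = 64. x_1 ≡ −1, so 47 is not a witness.
Base 57: x_0 = 57^1 mod 65 = 57. x_0 is neither 1 nor 64, so continue squaring. x_1 = 57^2 mod 65 = 64. x_1 ≡ −1, so 57 is not a witness.
No listed base is a witness for 65.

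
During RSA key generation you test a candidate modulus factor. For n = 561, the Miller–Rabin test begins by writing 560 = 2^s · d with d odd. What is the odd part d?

35

Halving: 560 → 280 → 140 → 70 → 35; 35 is odd.
So 560 = 2^4 · 35.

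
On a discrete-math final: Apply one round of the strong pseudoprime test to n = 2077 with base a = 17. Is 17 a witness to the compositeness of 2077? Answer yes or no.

yes

n − 1 = 2076 = 2^2 · 519, so s = 2 and d = 519.
Repeated squaring mod 2077: 17^1 ≡ 17, 17^2 ≡ 289, 17^4 ≡ 441, 17^8 ≡ 1320, 17^16 ≡ 1874, 17^32 ≡ 1746, 17^64 ≡ 1557, 17^128 ≡ 390, 17^256 ≡ 479, 17^512 ≡ 971.
519 = 512 + 4 + 2 + 1, so 17^519 ≡ 971·441·289·17 ≡ 1112 (mod 2077).
x_0 = 17^519 mod 2077 = 1112.
x_0 is neither 1 nor 2076, so continue squaring.
x_1 = 1112^2 mod 2077 = 729.
Reached i = s−1 = 1 without hitting −1: 17 is a Miller–Rabin witness and 2077 is composite.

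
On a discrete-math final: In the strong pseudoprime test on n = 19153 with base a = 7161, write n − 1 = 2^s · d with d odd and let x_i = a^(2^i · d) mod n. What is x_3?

10383

n − 1 = 19152 = 2^4 · 1197, so s = 4 and d = 1197.
x_0 = 7161^1197 mod 19153 = 10741.
x_1 = 10741^2 mod 19153 = 10562.
x_2 = 10562^2 mod 19153 = 8772.
x_3 = 8772^2 mod 19153 = 10383.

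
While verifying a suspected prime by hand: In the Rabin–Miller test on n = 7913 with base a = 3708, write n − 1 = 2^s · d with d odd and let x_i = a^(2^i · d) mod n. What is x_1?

5217

n − 1 = 7912 = 2^3 · 989, so s = 3 and d = 989.
x_0 = 3708^989 mod 7913 = 6904.
x_1 = 6904^2 mod 7913 = 5217.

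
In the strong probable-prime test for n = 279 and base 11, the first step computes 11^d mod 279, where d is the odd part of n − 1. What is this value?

146

n − 1 = 278 = 2^1 · 139, so s = 1 and d = 139.
By repeated squaring, 11^139 ≡ 146 (mod 279).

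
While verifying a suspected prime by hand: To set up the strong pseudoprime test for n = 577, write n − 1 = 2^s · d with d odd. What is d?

9

Halving: 576 → 288 → 144 → 72 → 36 → 18 → 9; 9 is odd.
So 576 = 2^6 · 9.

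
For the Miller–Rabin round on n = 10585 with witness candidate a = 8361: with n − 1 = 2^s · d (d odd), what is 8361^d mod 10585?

n − 1 = 10584 = 2^3 · 1323, so s = 3 and d = 1323.
8361^1323 mod 10585 = 5161.

5161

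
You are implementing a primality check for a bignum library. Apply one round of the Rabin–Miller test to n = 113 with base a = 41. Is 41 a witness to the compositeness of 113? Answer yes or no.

n − 1 = 112 = 2^4 · 7, so s = 4 and d = 7.
Repeated squaring mod 113: 41^1 ≡ 41, 41^2 ≡ 99, 41^4 ≡ 83.
7 = 4 + 2 + 1, so 41^7 ≡ 83·99·41 ≡ 44 (mod 113).
x_0 = 41^7 mod 113 = 44.
x_0 is neither 1 nor 112, so continue squaring.
x_1 = 44^2 mod 113 = 15.
x_2 = 15^2 mod 113 = 112.
x_2 ≡ −1, so 41 is not a witness.

no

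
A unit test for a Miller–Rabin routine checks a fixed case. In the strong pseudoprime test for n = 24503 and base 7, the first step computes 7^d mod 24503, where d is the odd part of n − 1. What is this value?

22080

n − 1 = 24502 = 2^1 · 12251, so s = 1 and d = 12251.
Repeated squaring mod 24503: 7^1 ≡ 7, 7^2 ≡ 49, 7^4 ≡ 2401, 7^8 ≡ 6596, 7^16 ≡ 14391, 7^32 ≡ 1525, 7^64 ≡ 22343, 7^128 ≡ 10030, 7^256 ≡ 16085, 7^512 ≡ 48, 7^1024 ≡ 2304, 7^2048 ≡ 15768, 7^4096 ≡ 22386, 7^8192 ≡ 22143.
12251 = 8192 + 2048 + 1024 + 512 + 256 + 128 + 64 + 16 + 8 + 2 + 1, so 7^12251 ≡ 22143·15768·2304·48·16085·10030·22343·14391·6596·49·7 ≡ 22080 (mod 24503).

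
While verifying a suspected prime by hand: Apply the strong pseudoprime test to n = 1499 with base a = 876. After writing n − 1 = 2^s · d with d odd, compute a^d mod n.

1498

n − 1 = 1498 = 2^1 · 749, so s = 1 and d = 749.
876^749 mod 1499 = 1498.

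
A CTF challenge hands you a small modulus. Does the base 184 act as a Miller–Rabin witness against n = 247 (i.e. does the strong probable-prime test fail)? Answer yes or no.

yes

n − 1 = 246 = 2^1 · 123, so s = 1 and d = 123.
x_0 = 184^123 mod 247 = 8.
x_0 ∉ {1, 246} and s = 1, so 184 is a Miller–Rabin witness and 247 is composite.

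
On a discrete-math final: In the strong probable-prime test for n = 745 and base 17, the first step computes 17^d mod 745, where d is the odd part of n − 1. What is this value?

n − 1 = 744 = 2^3 · 93, so s = 3 and d = 93.
Repeated squaring mod 745: 17^1 ≡ 17, 17^2 ≡ 289, 17^4 ≡ 81, 17^8 ≡ 601, 17^16 ≡ 621, 17^32 ≡ 476, 17^64 ≡ 96.
93 = 64 + 16 + 8 + 4 + 1, so 17^93 ≡ 96·621·601·81·17 ≡ 347 (mod 745).

347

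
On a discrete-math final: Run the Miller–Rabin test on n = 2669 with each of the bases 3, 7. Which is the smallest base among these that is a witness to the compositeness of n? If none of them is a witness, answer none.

n − 1 = 2668 = 2^2 · 667, so s = 2 and d = 667.
Base 3: x_0 = 3^667 mod 2669 = 704. x_0 is neither 1 nor 2668, so continue squaring. x_1 = 704^2 mod 2669 = 1851. Reached i = s−1 = 1 without hitting −1: 3 is a Miller–Rabin witness and 2669 is composite.
Base 7: x_0 = 7^667 mod 2669 = 660. x_0 is neither 1 nor 2668, so continue squaring. x_1 = 660^2 mod 2669 = 553. Reached i = s−1 = 1 without hitting −1: 7 is a Miller–Rabin witness and 2669 is composite.
The smallest witness among the given bases is 3.

3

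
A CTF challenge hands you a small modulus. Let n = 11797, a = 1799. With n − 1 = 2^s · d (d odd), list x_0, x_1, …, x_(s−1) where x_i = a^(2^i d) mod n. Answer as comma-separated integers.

9346, 2728

n − 1 = 11796 = 2^2 · 2949, so s = 2 and d = 2949.
x_0 = 1799^2949 mod 11797 = 9346.
x_1 = 9346^2 mod 11797 = 2728.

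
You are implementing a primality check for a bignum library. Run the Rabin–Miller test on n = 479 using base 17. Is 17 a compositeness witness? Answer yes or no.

no

n − 1 = 478 = 2^1 · 239, so s = 1 and d = 239.
Repeated squaring mod 479: 17^1 ≡ 17, 17^2 ≡ 289, 17^4 ≡ 175, 17^8 ≡ 448, 17^16 ≡ 3, 17^32 ≡ 9, 17^64 ≡ 81, 17^128 ≡ 334.
239 = 128 + 64 + 32 + 8 + 4 + 2 + 1, so 17^239 ≡ 334·81·9·448·175·289·17 ≡ 478 (mod 479).
x_0 = 17^239 mod 479 = 478.
x_0 = 478 ≡ −1, so 17 is not a witness.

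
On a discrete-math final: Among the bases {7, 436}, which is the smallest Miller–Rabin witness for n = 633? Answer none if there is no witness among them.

7

n − 1 = 632 = 2^3 · 79, so s = 3 and d = 79.
Base 7: x_0 = 7^79 mod 633 = 457. x_0 is neither 1 nor 632, so continue squaring. x_1 = 457^2 mod 633 = 592. x_2 = 592^2 mod 633 = 415. Reached i = s−1 = 2 without hitting −1: 7 is a Miller–Rabin witness and 633 is composite.
Base 436: x_0 = 436^79 mod 633 = 436. x_0 is neither 1 nor 632, so continue squaring. x_1 = 436^2 mod 633 = 196. x_2 = 196^2 mod 633 = 436. Reached i = s−1 = 2 without hitting −1: 436 is a Miller–Rabin witness and 633 is composite.
The smallest witness among the given bases is 7.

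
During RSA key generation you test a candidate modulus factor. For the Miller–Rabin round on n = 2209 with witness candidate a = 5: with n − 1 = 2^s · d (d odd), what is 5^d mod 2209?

n − 1 = 2208 = 2^5 · 69, so s = 5 and d = 69.
5^69 mod 2209 = 1174.

1174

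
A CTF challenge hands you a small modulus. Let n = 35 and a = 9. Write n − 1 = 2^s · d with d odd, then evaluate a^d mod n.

4

n − 1 = 34 = 2^1 · 17, so s = 1 and d = 17.
9^17 mod 35 = 4.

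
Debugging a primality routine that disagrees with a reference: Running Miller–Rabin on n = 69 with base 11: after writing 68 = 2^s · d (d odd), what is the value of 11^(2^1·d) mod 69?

58

n − 1 = 68 = 2^2 · 17, so s = 2 and d = 17.
x_0 = 11^17 mod 69 = 14.
x_1 = 14^2 mod 69 = 58.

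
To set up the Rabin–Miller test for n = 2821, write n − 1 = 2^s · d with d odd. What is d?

Halving: 2820 → 1410 → 705; 705 is odd.
So 2820 = 2^2 · 705.

705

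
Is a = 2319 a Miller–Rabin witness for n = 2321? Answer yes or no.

yes

n − 1 = 2320 = 2^4 · 145, so s = 4 and d = 145.
x_0 = 2319^145 mod 2321 = 1662.
x_0 is neither 1 nor 2320, so continue squaring.
x_1 = 1662^2 mod 2321 = 254.
x_2 = 254^2 mod 2321 = 1849.
x_3 = 1849^2 mod 2321 = 2289.
Reached i = s−1 = 3 without hitting −1: 2319 is a Miller–Rabin witness and 2321 is composite.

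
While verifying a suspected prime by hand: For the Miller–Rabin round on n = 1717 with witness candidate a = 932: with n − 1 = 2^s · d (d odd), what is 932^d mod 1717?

838

n − 1 = 1716 = 2^2 · 429, so s = 2 and d = 429.
932^429 mod 1717 = 838.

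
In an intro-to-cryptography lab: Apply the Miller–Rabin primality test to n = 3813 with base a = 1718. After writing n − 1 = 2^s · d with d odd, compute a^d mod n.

551

n − 1 = 3812 = 2^2 · 953, so s = 2 and d = 953.
1718^953 mod 3813 = 551.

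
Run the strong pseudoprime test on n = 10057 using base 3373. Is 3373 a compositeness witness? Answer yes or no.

n − 1 = 10056 = 2^3 · 1257, so s = 3 and d = 1257.
Repeated squaring mod 10057: 3373^1 ≡ 3373, 3373^2 ≡ 2662, 3373^4 ≡ 6116, 3373^8 ≡ 3473, 3373^16 ≡ 3386, 3373^32 ≡ 16, 3373^64 ≡ 256, 3373^128 ≡ 5194, 3373^256 ≡ 4762, 3373^512 ≡ 8166, 3373^1024 ≡ 5646.
1257 = 1024 + 128 + 64 + 32 + 8 + 1, so 3373^1257 ≡ 5646·5194·256·16·3473·3373 ≡ 7226 (mod 10057).
x_0 = 3373^1257 mod 10057 = 7226.
x_0 is neither 1 nor 10056, so continue squaring.
x_1 = 7226^2 mod 10057 = 9189.
x_2 = 9189^2 mod 10057 = 9206.
Reached i = s−1 = 2 without hitting −1: 3373 is a Miller–Rabin witness and 10057 is composite.

yes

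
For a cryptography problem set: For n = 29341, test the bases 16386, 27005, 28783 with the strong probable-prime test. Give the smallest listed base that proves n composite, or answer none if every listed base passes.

n − 1 = 29340 = 2^2 · 7335, so s = 2 and d = 7335.
Base 16386: x_0 = 16386^7335 mod 29341 = 15361. x_0 is neither 1 nor 29340, so continue squaring. x_1 = 15361^2 mod 29341 = 29340. x_1 ≡ −1, so 16386 is not a witness.
Base 27005: x_0 = 27005^7335 mod 29341 = 1819. x_0 is neither 1 nor 29340, so continue squaring. x_1 = 1819^2 mod 29341 = 22569. Reached i = s−1 = 1 without hitting −1: 27005 is a Miller–Rabin witness and 29341 is composite.
Base 28783: x_0 = 28783^7335 mod 29341 = 4330. x_0 is neither 1 nor 29340, so continue squaring. x_1 = 4330^2 mod 29341 = 1. x_1 = 1 but x_0 ≠ ±1, a nontrivial square root of 1 — 28783 is a witness and 29341 is composite.
The smallest witness among the given bases is 27005.

27005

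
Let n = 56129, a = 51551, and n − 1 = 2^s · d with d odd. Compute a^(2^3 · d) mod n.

30218

n − 1 = 56128 = 2^6 · 877, so s = 6 and d = 877.
x_0 = 51551^877 mod 56129 = 21470.
x_1 = 21470^2 mod 56129 = 29552.
x_2 = 29552^2 mod 56129 = 9593.
x_3 = 9593^2 mod 56129 = 30218.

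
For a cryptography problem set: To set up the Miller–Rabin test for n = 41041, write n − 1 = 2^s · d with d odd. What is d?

Halving: 41040 → 20520 → 10260 → 5130 → 2565; 2565 is odd.
So 41040 = 2^4 · 2565.

2565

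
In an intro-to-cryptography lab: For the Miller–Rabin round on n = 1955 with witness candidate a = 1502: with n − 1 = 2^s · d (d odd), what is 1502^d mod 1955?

567

n − 1 = 1954 = 2^1 · 977, so s = 1 and d = 977.
1502^977 mod 1955 = 567.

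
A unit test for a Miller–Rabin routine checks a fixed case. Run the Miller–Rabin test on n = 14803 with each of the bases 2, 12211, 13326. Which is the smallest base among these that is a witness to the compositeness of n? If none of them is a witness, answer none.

n − 1 = 14802 = 2^1 · 7401, so s = 1 and d = 7401.
Base 2: x_0 = 2^7401 mod 14803 = 9552. x_0 ∉ {1, 14802} and s = 1, so 2 is a Miller–Rabin witness and 14803 is composite.
Base 12211: x_0 = 12211^7401 mod 14803 = 5714. x_0 ∉ {1, 14802} and s = 1, so 12211 is a Miller–Rabin witness and 14803 is composite.
Base 13326: x_0 = 13326^7401 mod 14803 = 7627. x_0 ∉ {1, 14802} and s = 1, so 13326 is a Miller–Rabin witness and 14803 is composite.
The smallest witness among the given bases is 2.

2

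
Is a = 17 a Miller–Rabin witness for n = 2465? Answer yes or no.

n − 1 = 2464 = 2^5 · 77, so s = 5 and d = 77.
x_0 = 17^77 mod 2465 = 17.
x_0 is neither 1 nor 2464, so continue squaring.
x_1 = 17^2 mod 2465 = 289.
x_2 = 289^2 mod 2465 = 2176.
x_3 = 2176^2 mod 2465 = 2176.
x_4 = 2176^2 mod 2465 = 2176.
Reached i = s−1 = 4 without hitting −1: 17 is a Miller–Rabin witness and 2465 is composite.

yes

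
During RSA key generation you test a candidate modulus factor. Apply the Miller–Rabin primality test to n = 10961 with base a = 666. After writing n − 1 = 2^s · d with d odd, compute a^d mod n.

n − 1 = 10960 = 2^4 · 685, so s = 4 and d = 685.
666^685 mod 10961 = 9547.

9547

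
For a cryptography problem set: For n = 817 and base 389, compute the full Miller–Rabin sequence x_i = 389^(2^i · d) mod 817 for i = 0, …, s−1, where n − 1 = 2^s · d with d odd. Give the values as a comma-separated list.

n − 1 = 816 = 2^4 · 51, so s = 4 and d = 51.
x_0 = 389^51 mod 817 = 125.
x_1 = 125^2 mod 817 = 102.
x_2 = 102^2 mod 817 = 600.
x_3 = 600^2 mod 817 = 520.

125, 102, 600, 520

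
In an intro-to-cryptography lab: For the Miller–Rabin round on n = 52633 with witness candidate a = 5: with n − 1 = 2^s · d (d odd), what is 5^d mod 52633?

36770

n − 1 = 52632 = 2^3 · 6579, so s = 3 and d = 6579.
5^6579 mod 52633 = 36770.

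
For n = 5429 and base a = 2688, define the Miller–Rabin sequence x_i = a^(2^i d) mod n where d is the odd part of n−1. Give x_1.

1357

n − 1 = 5428 = 2^2 · 1357, so s = 2 and d = 1357.
x_0 = 2688^1357 mod 5429 = 4611.
x_1 = 4611^2 mod 5429 = 1357.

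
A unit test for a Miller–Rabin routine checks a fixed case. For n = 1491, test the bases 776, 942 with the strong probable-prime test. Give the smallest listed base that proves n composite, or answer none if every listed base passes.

942

n − 1 = 1490 = 2^1 · 745, so s = 1 and d = 745.
Base 776: x_0 = 776^745 mod 1491 = 1490. x_0 = 1490 ≡ −1, so 776 is not a witness.
Base 942: x_0 = 942^745 mod 1491 = 1173. x_0 ∉ {1, 1490} and s = 1, so 942 is a Miller–Rabin witness and 1491 is composite.
The smallest witness among the given bases is 942.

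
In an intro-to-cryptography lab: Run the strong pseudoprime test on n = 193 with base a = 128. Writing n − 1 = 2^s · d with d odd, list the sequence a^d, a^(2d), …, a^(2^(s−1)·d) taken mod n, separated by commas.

n − 1 = 192 = 2^6 · 3, so s = 6 and d = 3.
x_0 = 128^3 mod 193 = 14.
x_1 = 14^2 mod 193 = 3.
x_2 = 3^2 mod 193 = 9.
x_3 = 9^2 mod 193 = 81.
x_4 = 81^2 mod 193 = 192.
x_5 = 192^2 mod 193 = 1.

14, 3, 9, 81, 192, 1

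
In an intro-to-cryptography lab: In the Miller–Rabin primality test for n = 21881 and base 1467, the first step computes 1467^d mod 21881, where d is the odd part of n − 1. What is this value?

2408

n − 1 = 21880 = 2^3 · 2735, so s = 3 and d = 2735.
Repeated squaring mod 21881: 1467^1 ≡ 1467, 1467^2 ≡ 7751, 1467^4 ≡ 14656, 1467^8 ≡ 14440, 1467^16 ≡ 9551, 1467^32 ≡ 21593, 1467^64 ≡ 17301, 1467^128 ≡ 14402, 1467^256 ≡ 7605, 1467^512 ≡ 4542, 1467^1024 ≡ 17862, 1467^2048 ≡ 4183.
2735 = 2048 + 512 + 128 + 32 + 8 + 4 + 2 + 1, so 1467^2735 ≡ 4183·4542·14402·21593·14440·14656·7751·1467 ≡ 2408 (mod 21881).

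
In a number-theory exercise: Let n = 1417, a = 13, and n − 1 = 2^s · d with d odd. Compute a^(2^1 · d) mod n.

1183

n − 1 = 1416 = 2^3 · 177, so s = 3 and d = 177.
x_0 = 13^177 mod 1417 = 195.
x_1 = 195^2 mod 1417 = 1183.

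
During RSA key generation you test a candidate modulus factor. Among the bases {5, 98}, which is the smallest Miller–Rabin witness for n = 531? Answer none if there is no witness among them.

n − 1 = 530 = 2^1 · 265, so s = 1 and d = 265.
Base 5: x_0 = 5^265 mod 531 = 212. x_0 ∉ {1, 530} and s = 1, so 5 is a Miller–Rabin witness and 531 is composite.
Base 98: x_0 = 98^265 mod 531 = 8. x_0 ∉ {1, 530} and s = 1, so 98 is a Miller–Rabin witness and 531 is composite.
The smallest witness among the given bases is 5.

5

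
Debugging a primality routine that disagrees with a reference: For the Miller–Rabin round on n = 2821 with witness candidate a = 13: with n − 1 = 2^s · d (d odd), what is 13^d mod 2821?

650

n − 1 = 2820 = 2^2 · 705, so s = 2 and d = 705.
13^705 mod 2821 = 650.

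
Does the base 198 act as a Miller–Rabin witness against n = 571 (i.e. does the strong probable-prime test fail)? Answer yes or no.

no

n − 1 = 570 = 2^1 · 285, so s = 1 and d = 285.
x_0 = 198^285 mod 571 = 570.
x_0 = 570 ≡ −1, so 198 is not a witness.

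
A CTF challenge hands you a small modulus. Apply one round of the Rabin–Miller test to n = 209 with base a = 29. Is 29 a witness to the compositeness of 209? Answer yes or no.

n − 1 = 208 = 2^4 · 13, so s = 4 and d = 13.
x_0 = 29^13 mod 209 = 13.
x_0 is neither 1 nor 208, so continue squaring.
x_1 = 13^2 mod 209 = 169.
x_2 = 169^2 mod 209 = 137.
x_3 = 137^2 mod 209 = 168.
Reached i = s−1 = 3 without hitting −1: 29 is a Miller–Rabin witness and 209 is composite.

yes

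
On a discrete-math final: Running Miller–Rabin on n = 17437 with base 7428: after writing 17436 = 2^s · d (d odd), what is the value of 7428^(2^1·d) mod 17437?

16311

n − 1 = 17436 = 2^2 · 4359, so s = 2 and d = 4359.
x_0 = 7428^4359 mod 17437 = 4425.
x_1 = 4425^2 mod 17437 = 16311.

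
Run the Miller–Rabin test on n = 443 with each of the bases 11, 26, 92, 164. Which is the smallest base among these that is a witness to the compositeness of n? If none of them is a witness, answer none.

none

n − 1 = 442 = 2^1 · 221, so s = 1 and d = 221.
Base 11: x_0 = 11^221 mod 443 = 442. x_0 = 442 ≡ −1, so 11 is not a witness.
Base 26: x_0 = 26^221 mod 443 = 442. x_0 = 442 ≡ −1, so 26 is not a witness.
Base 92: x_0 = 92^221 mod 443 = 442. x_0 = 442 ≡ −1, so 92 is not a witness.
Base 164: x_0 = 164^221 mod 443 = 1. x_0 = 1, so 164 is not a witness.
No listed base is a witness for 443.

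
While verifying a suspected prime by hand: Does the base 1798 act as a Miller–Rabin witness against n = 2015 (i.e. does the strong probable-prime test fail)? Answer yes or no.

n − 1 = 2014 = 2^1 · 1007, so s = 1 and d = 1007.
x_0 = 1798^1007 mod 2015 = 62.
x_0 ∉ {1, 2014} and s = 1, so 1798 is a Miller–Rabin witness and 2015 is composite.

yes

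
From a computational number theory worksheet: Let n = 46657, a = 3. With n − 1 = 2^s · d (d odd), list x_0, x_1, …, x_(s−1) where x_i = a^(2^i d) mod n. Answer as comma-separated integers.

n − 1 = 46656 = 2^6 · 729, so s = 6 and d = 729.
x_0 = 3^729 mod 46657 = 19683.
x_1 = 19683^2 mod 46657 = 27418.
x_2 = 27418^2 mod 46657 = 9140.
x_3 = 9140^2 mod 46657 = 23570.
x_4 = 23570^2 mod 46657 = 1.
x_5 = 1^2 mod 46657 = 1.

19683, 27418, 9140, 23570, 1, 1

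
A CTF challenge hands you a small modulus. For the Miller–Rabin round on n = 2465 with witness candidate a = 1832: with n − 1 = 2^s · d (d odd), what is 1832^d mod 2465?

2087

n − 1 = 2464 = 2^5 · 77, so s = 5 and d = 77.
1832^77 mod 2465 = 2087.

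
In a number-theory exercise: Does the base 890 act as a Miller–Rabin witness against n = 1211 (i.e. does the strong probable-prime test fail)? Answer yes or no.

yes

n − 1 = 1210 = 2^1 · 605, so s = 1 and d = 605.
x_0 = 890^605 mod 1211 = 1093.
x_0 ∉ {1, 1210} and s = 1, so 890 is a Miller–Rabin witness and 1211 is composite.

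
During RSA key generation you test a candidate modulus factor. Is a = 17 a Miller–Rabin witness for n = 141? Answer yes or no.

yes

n − 1 = 140 = 2^2 · 35, so s = 2 and d = 35.
x_0 = 17^35 mod 141 = 8.
x_0 is neither 1 nor 140, so continue squaring.
x_1 = 8^2 mod 141 = 64.
Reached i = s−1 = 1 without hitting −1: 17 is a Miller–Rabin witness and 141 is composite.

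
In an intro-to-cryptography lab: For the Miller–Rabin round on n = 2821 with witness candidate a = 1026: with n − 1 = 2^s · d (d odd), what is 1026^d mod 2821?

1611

n − 1 = 2820 = 2^2 · 705, so s = 2 and d = 705.
1026^705 mod 2821 = 1611.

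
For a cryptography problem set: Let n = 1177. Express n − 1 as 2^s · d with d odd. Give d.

Halving: 1176 → 588 → 294 → 147; 147 is odd.
So 1176 = 2^3 · 147.

147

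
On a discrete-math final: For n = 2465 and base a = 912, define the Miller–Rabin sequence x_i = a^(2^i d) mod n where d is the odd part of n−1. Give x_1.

n − 1 = 2464 = 2^5 · 77, so s = 5 and d = 77.
x_0 = 912^77 mod 2465 = 347.
x_1 = 347^2 mod 2465 = 2089.

2089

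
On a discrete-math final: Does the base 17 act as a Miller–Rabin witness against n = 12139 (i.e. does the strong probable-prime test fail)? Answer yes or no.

yes

n − 1 = 12138 = 2^1 · 6069, so s = 1 and d = 6069.
Repeated squaring mod 12139: 17^1 ≡ 17, 17^2 ≡ 289, 17^4 ≡ 10687, 17^8 ≡ 8257, 17^16 ≡ 5425, 17^32 ≡ 5689, 17^64 ≡ 2147, 17^128 ≡ 8928, 17^256 ≡ 4510, 17^512 ≡ 7275, 17^1024 ≡ 11724, 17^2048 ≡ 2279, 17^4096 ≡ 10488.
6069 = 4096 + 1024 + 512 + 256 + 128 + 32 + 16 + 4 + 1, so 17^6069 ≡ 10488·11724·7275·4510·8928·5689·5425·10687·17 ≡ 6108 (mod 12139).
x_0 = 17^6069 mod 12139 = 6108.
x_0 ∉ {1, 12138} and s = 1, so 17 is a Miller–Rabin witness and 12139 is composite.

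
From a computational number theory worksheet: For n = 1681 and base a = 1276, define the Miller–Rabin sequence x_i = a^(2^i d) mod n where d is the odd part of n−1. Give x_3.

329

n − 1 = 1680 = 2^4 · 105, so s = 4 and d = 105.
x_0 = 1276^105 mod 1681 = 747.
x_1 = 747^2 mod 1681 = 1598.
x_2 = 1598^2 mod 1681 = 165.
x_3 = 165^2 mod 1681 = 329.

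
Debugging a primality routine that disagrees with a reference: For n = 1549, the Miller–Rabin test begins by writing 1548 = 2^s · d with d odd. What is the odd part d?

Halving: 1548 → 774 → 387; 387 is odd.
So 1548 = 2^2 · 387.

387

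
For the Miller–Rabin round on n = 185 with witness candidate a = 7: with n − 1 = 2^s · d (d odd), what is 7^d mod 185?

n − 1 = 184 = 2^3 · 23, so s = 3 and d = 23.
7^23 mod 185 = 83.

83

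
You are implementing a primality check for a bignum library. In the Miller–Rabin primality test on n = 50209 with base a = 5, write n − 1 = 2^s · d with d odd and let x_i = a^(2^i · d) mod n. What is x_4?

18954

n − 1 = 50208 = 2^5 · 1569, so s = 5 and d = 1569.
x_0 = 5^1569 mod 50209 = 4019.
x_1 = 4019^2 mod 50209 = 35272.
x_2 = 35272^2 mod 50209 = 35382.
x_3 = 35382^2 mod 50209 = 24927.
x_4 = 24927^2 mod 50209 = 18954.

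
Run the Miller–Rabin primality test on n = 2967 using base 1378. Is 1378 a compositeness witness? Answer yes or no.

yes

n − 1 = 2966 = 2^1 · 1483, so s = 1 and d = 1483.
x_0 = 1378^1483 mod 2967 = 2731.
x_0 ∉ {1, 2966} and s = 1, so 1378 is a Miller–Rabin witness and 2967 is composite.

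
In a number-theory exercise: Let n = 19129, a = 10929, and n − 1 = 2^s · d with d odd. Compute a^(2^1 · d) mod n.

17944

n − 1 = 19128 = 2^3 · 2391, so s = 3 and d = 2391.
Repeated squaring mod 19129: 10929^1 ≡ 10929, 10929^2 ≡ 1565, 10929^4 ≡ 713, 10929^8 ≡ 11015, 10929^16 ≡ 14107, 10929^32 ≡ 8462, 10929^64 ≡ 5597, 10929^128 ≡ 12236, 10929^256 ≡ 16142, 10929^512 ≡ 8055, 10929^1024 ≡ 16586, 10929^2048 ≡ 1247.
2391 = 2048 + 256 + 64 + 16 + 4 + 2 + 1, so 10929^2391 ≡ 1247·16142·5597·14107·713·1565·10929 ≡ 6518 (mod 19129).
x_0 = 6518.
x_1 = 6518^2 mod 19129 = 17944.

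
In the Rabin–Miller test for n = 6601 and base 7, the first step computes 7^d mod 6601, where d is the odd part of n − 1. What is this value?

413

n − 1 = 6600 = 2^3 · 825, so s = 3 and d = 825.
7^825 mod 6601 = 413.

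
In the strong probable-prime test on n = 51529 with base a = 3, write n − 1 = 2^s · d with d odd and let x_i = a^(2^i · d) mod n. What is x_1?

10897

n − 1 = 51528 = 2^3 · 6441, so s = 3 and d = 6441.
x_0 = 3^6441 mod 51529 = 5449.
x_1 = 5449^2 mod 51529 = 10897.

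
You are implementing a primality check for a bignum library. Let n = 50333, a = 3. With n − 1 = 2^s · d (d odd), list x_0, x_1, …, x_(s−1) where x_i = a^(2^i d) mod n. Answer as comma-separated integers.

n − 1 = 50332 = 2^2 · 12583, so s = 2 and d = 12583.
x_0 = 3^12583 mod 50333 = 41790.
x_1 = 41790^2 mod 50333 = 50332.

41790, 50332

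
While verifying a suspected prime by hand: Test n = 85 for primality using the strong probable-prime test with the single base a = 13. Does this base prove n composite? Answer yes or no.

no

n − 1 = 84 = 2^2 · 21, so s = 2 and d = 21.
By repeated squaring, 13^21 ≡ 13 (mod 85).
x_0 = 13^21 mod 85 = 13.
x_0 is neither 1 nor 84, so continue squaring.
x_1 = 13^2 mod 85 = 84.
x_1 ≡ −1, so 13 is not a witness.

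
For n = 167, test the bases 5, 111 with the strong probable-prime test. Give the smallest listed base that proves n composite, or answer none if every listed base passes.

n − 1 = 166 = 2^1 · 83, so s = 1 and d = 83.
Base 5: x_0 = 5^83 mod 167 = 166. x_0 = 166 ≡ −1, so 5 is not a witness.
Base 111: x_0 = 111^83 mod 167 = 166. x_0 = 166 ≡ −1, so 111 is not a witness.
No listed base is a witness for 167.

none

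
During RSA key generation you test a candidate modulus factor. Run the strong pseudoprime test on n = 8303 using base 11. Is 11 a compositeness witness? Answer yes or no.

n − 1 = 8302 = 2^1 · 4151, so s = 1 and d = 4151.
x_0 = 11^4151 mod 8303 = 4035.
x_0 ∉ {1, 8302} and s = 1, so 11 is a Miller–Rabin witness and 8303 is composite.

yes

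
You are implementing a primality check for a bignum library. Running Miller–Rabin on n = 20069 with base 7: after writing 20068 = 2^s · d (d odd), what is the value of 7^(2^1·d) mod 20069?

15330

n − 1 = 20068 = 2^2 · 5017, so s = 2 and d = 5017.
x_0 = 7^5017 mod 20069 = 16793.
x_1 = 16793^2 mod 20069 = 15330.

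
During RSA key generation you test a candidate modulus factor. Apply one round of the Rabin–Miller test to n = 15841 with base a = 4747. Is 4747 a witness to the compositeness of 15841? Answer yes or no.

no

n − 1 = 15840 = 2^5 · 495, so s = 5 and d = 495.
By repeated squaring, 4747^495 ≡ 1 (mod 15841).
x_0 = 4747^495 mod 15841 = 1.
x_0 = 1, so 4747 is not a witness.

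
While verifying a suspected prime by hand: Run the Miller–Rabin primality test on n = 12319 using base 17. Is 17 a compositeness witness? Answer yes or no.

n − 1 = 12318 = 2^1 · 6159, so s = 1 and d = 6159.
x_0 = 17^6159 mod 12319 = 6651.
x_0 ∉ {1, 12318} and s = 1, so 17 is a Miller–Rabin witness and 12319 is composite.

yes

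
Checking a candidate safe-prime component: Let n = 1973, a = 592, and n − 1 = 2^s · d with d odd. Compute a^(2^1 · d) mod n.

1

n − 1 = 1972 = 2^2 · 493, so s = 2 and d = 493.
Repeated squaring mod 1973: 592^1 ≡ 592, 592^2 ≡ 1243, 592^4 ≡ 190, 592^8 ≡ 586, 592^16 ≡ 94, 592^32 ≡ 944, 592^64 ≡ 1313, 592^128 ≡ 1540, 592^256 ≡ 54.
493 = 256 + 128 + 64 + 32 + 8 + 4 + 1, so 592^493 ≡ 54·1540·1313·944·586·190·592 ≡ 1972 (mod 1973).
x_0 = 1972.
x_1 = 1972^2 mod 1973 = 1.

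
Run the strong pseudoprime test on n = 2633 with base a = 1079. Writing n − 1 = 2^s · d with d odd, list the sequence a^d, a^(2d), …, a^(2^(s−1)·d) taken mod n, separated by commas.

2632, 1, 1

n − 1 = 2632 = 2^3 · 329, so s = 3 and d = 329.
x_0 = 1079^329 mod 2633 = 2632.
x_1 = 2632^2 mod 2633 = 1.
x_2 = 1^2 mod 2633 = 1.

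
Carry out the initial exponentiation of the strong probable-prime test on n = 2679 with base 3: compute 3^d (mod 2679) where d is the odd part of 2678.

n − 1 = 2678 = 2^1 · 1339, so s = 1 and d = 1339.
3^1339 mod 2679 = 2358.

2358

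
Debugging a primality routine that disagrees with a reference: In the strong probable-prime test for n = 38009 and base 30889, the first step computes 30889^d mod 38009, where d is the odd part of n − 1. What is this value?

15418

n − 1 = 38008 = 2^3 · 4751, so s = 3 and d = 4751.
Repeated squaring mod 38009: 30889^1 ≡ 30889, 30889^2 ≡ 28403, 30889^4 ≡ 27393, 30889^8 ≡ 2771, 30889^16 ≡ 623, 30889^32 ≡ 8039, 30889^64 ≡ 10221, 30889^128 ≡ 20109, 30889^256 ≡ 32139, 30889^512 ≡ 20746, 30889^1024 ≡ 20609, 30889^2048 ≡ 18315, 30889^4096 ≡ 9800.
4751 = 4096 + 512 + 128 + 8 + 4 + 2 + 1, so 30889^4751 ≡ 9800·20746·20109·2771·27393·28403·30889 ≡ 15418 (mod 38009).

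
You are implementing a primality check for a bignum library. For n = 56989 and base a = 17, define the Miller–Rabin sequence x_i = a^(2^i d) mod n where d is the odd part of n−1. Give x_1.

n − 1 = 56988 = 2^2 · 14247, so s = 2 and d = 14247.
x_0 = 17^14247 mod 56989 = 6790.
x_1 = 6790^2 mod 56989 = 56988.

56988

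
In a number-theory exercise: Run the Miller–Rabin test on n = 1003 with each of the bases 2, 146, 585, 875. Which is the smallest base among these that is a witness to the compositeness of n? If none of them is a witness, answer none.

n − 1 = 1002 = 2^1 · 501, so s = 1 and d = 501.
Base 2: x_0 = 2^501 mod 1003 = 865. x_0 ∉ {1, 1002} and s = 1, so 2 is a Miller–Rabin witness and 1003 is composite.
Base 146: x_0 = 146^501 mod 1003 = 567. x_0 ∉ {1, 1002} and s = 1, so 146 is a Miller–Rabin witness and 1003 is composite.
Base 585: x_0 = 585^501 mod 1003 = 368. x_0 ∉ {1, 1002} and s = 1, so 585 is a Miller–Rabin witness and 1003 is composite.
Base 875: x_0 = 875^501 mod 1003 = 723. x_0 ∉ {1, 1002} and s = 1, so 875 is a Miller–Rabin witness and 1003 is composite.
The smallest witness among the given bases is 2.

2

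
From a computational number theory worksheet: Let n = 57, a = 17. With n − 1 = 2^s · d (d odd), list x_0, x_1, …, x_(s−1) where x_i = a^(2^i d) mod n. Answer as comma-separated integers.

n − 1 = 56 = 2^3 · 7, so s = 3 and d = 7.
x_0 = 17^7 mod 57 = 5.
x_1 = 5^2 mod 57 = 25.
x_2 = 25^2 mod 57 = 55.

5, 25, 55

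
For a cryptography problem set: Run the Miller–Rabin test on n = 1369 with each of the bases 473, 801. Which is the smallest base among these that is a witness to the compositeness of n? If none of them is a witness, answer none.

n − 1 = 1368 = 2^3 · 171, so s = 3 and d = 171.
Base 473: x_0 = 473^171 mod 1369 = 117. x_0 is neither 1 nor 1368, so continue squaring. x_1 = 117^2 mod 1369 = 1368. x_1 ≡ −1, so 473 is not a witness.
Base 801: x_0 = 801^171 mod 1369 = 376. x_0 is neither 1 nor 1368, so continue squaring. x_1 = 376^2 mod 1369 = 369. x_2 = 369^2 mod 1369 = 630. Reached i = s−1 = 2 without hitting −1: 801 is a Miller–Rabin witness and 1369 is composite.
The smallest witness among the given bases is 801.

801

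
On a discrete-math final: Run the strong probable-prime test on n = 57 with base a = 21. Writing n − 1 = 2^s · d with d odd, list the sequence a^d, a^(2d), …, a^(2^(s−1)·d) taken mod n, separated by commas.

33, 6, 36

n − 1 = 56 = 2^3 · 7, so s = 3 and d = 7.
x_0 = 21^7 mod 57 = 33.
x_1 = 33^2 mod 57 = 6.
x_2 = 6^2 mod 57 = 36.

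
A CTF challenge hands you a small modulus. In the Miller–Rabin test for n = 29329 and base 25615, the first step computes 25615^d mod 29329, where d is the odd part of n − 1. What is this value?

n − 1 = 29328 = 2^4 · 1833, so s = 4 and d = 1833.
25615^1833 mod 29329 = 23297.

23297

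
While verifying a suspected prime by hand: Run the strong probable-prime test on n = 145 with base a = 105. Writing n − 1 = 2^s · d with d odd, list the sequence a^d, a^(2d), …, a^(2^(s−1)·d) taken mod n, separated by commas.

85, 120, 45, 140

n − 1 = 144 = 2^4 · 9, so s = 4 and d = 9.
x_0 = 105^9 mod 145 = 85.
x_1 = 85^2 mod 145 = 120.
x_2 = 120^2 mod 145 = 45.
x_3 = 45^2 mod 145 = 140.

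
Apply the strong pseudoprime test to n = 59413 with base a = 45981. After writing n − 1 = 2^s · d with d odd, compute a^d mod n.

n − 1 = 59412 = 2^2 · 14853, so s = 2 and d = 14853.
45981^14853 mod 59413 = 666.

666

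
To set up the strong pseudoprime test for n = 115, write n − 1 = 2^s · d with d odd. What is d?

Halving: 114 → 57; 57 is odd.
So 114 = 2^1 · 57.

57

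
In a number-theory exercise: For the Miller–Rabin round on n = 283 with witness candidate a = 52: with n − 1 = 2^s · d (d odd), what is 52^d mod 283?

n − 1 = 282 = 2^1 · 141, so s = 1 and d = 141.
52^141 mod 283 = 1.

1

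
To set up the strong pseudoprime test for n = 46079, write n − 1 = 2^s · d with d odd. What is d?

Halving: 46078 → 23039; 23039 is odd.
So 46078 = 2^1 · 23039.

23039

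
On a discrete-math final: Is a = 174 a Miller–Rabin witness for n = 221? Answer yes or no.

no

n − 1 = 220 = 2^2 · 55, so s = 2 and d = 55.
x_0 = 174^55 mod 221 = 47.
x_0 is neither 1 nor 220, so continue squaring.
x_1 = 47^2 mod 221 = 220.
x_1 ≡ −1, so 174 is not a witness.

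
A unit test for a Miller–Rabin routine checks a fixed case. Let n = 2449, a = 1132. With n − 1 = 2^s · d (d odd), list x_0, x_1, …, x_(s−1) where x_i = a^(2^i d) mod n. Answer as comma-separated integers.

n − 1 = 2448 = 2^4 · 153, so s = 4 and d = 153.
x_0 = 1132^153 mod 2449 = 2422.
x_1 = 2422^2 mod 2449 = 729.
x_2 = 729^2 mod 2449 = 8.
x_3 = 8^2 mod 2449 = 64.

2422, 729, 8, 64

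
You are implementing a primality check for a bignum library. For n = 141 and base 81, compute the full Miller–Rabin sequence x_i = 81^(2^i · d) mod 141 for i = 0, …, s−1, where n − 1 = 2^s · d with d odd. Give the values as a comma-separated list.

9, 81

n − 1 = 140 = 2^2 · 35, so s = 2 and d = 35.
x_0 = 81^35 mod 141 = 9.
x_1 = 9^2 mod 141 = 81.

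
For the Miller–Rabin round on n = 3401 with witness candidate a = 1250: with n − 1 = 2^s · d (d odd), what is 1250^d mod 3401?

1143

n − 1 = 3400 = 2^3 · 425, so s = 3 and d = 425.
Repeated squaring mod 3401: 1250^1 ≡ 1250, 1250^2 ≡ 1441, 1250^4 ≡ 1871, 1250^8 ≡ 1012, 1250^16 ≡ 443, 1250^32 ≡ 2392, 1250^64 ≡ 1182, 1250^128 ≡ 2714, 1250^256 ≡ 2631.
425 = 256 + 128 + 32 + 8 + 1, so 1250^425 ≡ 2631·2714·2392·1012·1250 ≡ 1143 (mod 3401).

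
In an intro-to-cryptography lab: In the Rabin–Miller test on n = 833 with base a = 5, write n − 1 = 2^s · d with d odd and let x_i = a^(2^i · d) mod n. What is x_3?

186

n − 1 = 832 = 2^6 · 13, so s = 6 and d = 13.
Repeated squaring mod 833: 5^1 ≡ 5, 5^2 ≡ 25, 5^4 ≡ 625, 5^8 ≡ 781.
13 = 8 + 4 + 1, so 5^13 ≡ 781·625·5 ≡ 768 (mod 833).
x_0 = 768.
x_1 = 768^2 mod 833 = 60.
x_2 = 60^2 mod 833 = 268.
x_3 = 268^2 mod 833 = 186.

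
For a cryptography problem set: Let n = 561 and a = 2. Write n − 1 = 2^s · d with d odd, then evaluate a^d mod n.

263

n − 1 = 560 = 2^4 · 35, so s = 4 and d = 35.
By repeated squaring, 2^35 ≡ 263 (mod 561).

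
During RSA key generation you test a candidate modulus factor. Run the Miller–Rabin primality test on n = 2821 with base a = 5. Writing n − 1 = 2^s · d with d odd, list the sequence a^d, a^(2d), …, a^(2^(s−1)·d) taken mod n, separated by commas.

993, 1520

n − 1 = 2820 = 2^2 · 705, so s = 2 and d = 705.
x_0 = 5^705 mod 2821 = 993.
x_1 = 993^2 mod 2821 = 1520.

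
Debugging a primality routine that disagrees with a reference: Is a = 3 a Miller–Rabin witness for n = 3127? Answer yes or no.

yes

n − 1 = 3126 = 2^1 · 1563, so s = 1 and d = 1563.
Repeated squaring mod 3127: 3^1 ≡ 3, 3^2 ≡ 9, 3^4 ≡ 81, 3^8 ≡ 307, 3^16 ≡ 439, 3^32 ≡ 1974, 3^64 ≡ 434, 3^128 ≡ 736, 3^256 ≡ 725, 3^512 ≡ 289, 3^1024 ≡ 2219.
1563 = 1024 + 512 + 16 + 8 + 2 + 1, so 3^1563 ≡ 2219·289·439·307·9·3 ≡ 2041 (mod 3127).
x_0 = 3^1563 mod 3127 = 2041.
x_0 ∉ {1, 3126} and s = 1, so 3 is a Miller–Rabin witness and 3127 is composite.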